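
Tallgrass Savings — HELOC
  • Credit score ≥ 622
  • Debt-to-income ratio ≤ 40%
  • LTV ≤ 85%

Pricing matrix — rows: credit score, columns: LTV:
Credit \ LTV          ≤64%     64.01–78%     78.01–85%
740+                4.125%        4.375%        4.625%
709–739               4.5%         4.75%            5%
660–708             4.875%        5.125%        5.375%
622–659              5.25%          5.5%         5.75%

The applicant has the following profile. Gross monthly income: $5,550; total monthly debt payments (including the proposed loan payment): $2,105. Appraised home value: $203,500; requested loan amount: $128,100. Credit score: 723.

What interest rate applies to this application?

Credit score 723 ≥ 622; Debt-to-income = 2,105/5,550 = 37.9% — meets 40% limit
Loan-to-value = 128,100/203,500 = 62.9% — pass (85% max)
Row: 723 falls in 709–739. Column: 62.9% falls in ≤64%. Rate = 4.5%.

4.5%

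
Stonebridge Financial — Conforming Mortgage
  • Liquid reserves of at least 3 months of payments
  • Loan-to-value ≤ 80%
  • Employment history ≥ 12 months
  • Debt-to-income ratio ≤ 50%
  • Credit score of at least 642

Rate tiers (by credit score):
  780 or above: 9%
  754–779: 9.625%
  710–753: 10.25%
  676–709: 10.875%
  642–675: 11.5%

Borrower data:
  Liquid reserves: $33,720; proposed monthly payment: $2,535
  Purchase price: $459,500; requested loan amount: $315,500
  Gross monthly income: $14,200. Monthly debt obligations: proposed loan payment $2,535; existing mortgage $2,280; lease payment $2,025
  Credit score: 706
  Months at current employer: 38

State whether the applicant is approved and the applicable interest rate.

Credit score 706 ≥ 642 (meets minimum)
Reserves = 33,720/2,535 = 13.3 months ≥ 3
Employment 38 ≥ 12 months
Total monthly debts = (2,535 + 2,280 + 2,025) = 6,840. DTI = 6,840/14,200 = 48.2% ≤ 50%
Loan-to-value = 315,500/459,500 = 68.7% — pass (80% max)
All requirements met. Score 706 falls in the 676–709 tier → 10.875%.

Approved at 10.875%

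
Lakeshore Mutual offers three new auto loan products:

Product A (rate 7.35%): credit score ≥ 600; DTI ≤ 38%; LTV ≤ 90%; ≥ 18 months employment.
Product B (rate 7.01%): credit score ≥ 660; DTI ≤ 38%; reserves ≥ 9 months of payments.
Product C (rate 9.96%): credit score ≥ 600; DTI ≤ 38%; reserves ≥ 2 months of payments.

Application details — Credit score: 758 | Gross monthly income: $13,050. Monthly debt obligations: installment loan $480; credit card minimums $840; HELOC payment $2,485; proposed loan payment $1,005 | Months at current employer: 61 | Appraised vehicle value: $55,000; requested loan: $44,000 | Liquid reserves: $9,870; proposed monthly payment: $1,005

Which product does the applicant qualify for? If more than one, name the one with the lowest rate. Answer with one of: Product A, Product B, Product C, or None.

Total debts = (480 + 840 + 2,485 + 1,005) = 4,810; DTI = 4,810/13,050 = 36.9%.
LTV = 44,000/55,000 = 80%.
Reserves = 9,870/1,005 = 9.8 months.
Product A: score 758 ≥ 600; DTI 36.9% ≤ 38%; LTV 80% ≤ 90%; employment 61 ≥ 18 mo → qualifies.
Product B: score 758 ≥ 660; DTI 36.9% ≤ 38%; reserves 9.8 ≥ 9 mo → qualifies.
Product C: score 758 ≥ 600; DTI 36.9% ≤ 38%; reserves 9.8 ≥ 2 mo → qualifies.
Qualifying: Product A, Product B, Product C. Lowest rate is 7.01% → Product B.

Product B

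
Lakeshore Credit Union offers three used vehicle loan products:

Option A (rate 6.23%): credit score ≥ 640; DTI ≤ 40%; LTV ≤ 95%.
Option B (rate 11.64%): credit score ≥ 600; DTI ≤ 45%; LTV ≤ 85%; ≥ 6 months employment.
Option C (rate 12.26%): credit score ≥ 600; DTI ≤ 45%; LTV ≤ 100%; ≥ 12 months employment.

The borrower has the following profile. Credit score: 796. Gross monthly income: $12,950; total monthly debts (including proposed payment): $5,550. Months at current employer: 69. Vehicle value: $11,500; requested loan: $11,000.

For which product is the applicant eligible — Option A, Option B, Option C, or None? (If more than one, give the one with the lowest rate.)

DTI = 5,550/12,950 = 42.9%.
LTV = 11,000/11,500 = 95.7%.
Option A: score 796 ≥ 640; DTI 42.9% > 40%; LTV 95.7% > 95% → does not qualify.
Option B: score 796 ≥ 600; DTI 42.9% ≤ 45%; LTV 95.7% > 85%; employment 69 ≥ 6 mo → does not qualify.
Option C: score 796 ≥ 600; DTI 42.9% ≤ 45%; LTV 95.7% ≤ 100%; employment 69 ≥ 12 mo → qualifies.

Option C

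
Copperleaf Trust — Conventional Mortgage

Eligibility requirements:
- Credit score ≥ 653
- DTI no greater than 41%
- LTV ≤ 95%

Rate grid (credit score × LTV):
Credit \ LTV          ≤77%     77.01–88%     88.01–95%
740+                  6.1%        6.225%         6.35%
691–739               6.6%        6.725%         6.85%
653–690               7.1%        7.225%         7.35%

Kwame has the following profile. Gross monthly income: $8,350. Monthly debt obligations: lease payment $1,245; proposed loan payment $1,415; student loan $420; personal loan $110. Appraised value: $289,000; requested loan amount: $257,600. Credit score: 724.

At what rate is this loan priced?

Credit score 724 ≥ 653; Total monthly debts = (1,245 + 1,415 + 420 + 110) = 3,190. DTI = 3,190/8,350 = 38.2% ≤ 41%
LTV: 257,600 ÷ 289,000 = 89.1%, within 95% cap
Row: 724 falls in 691–739. Column: 89.1% falls in 88.01–95%. Rate = 6.85%.

6.85%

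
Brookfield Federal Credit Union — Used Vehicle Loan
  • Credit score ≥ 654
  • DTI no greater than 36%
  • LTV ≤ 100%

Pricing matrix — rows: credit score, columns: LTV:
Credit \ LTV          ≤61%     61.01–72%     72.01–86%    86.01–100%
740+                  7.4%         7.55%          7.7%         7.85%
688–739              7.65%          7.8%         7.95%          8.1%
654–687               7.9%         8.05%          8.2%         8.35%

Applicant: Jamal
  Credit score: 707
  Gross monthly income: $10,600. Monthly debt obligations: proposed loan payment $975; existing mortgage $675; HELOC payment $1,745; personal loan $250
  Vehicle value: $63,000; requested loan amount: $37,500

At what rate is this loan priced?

7.65%

Credit score 707 ≥ 654; Total monthly debts = (975 + 675 + 1,745 + 250) = 3,645. DTI = 3,645/10,600 = 34.4% ≤ 36%
LTV: 37,500 ÷ 63,000 = 59.5%, within 100% cap
Score 707 is in the 688–739 band; LTV 59.5% is in the ≤61% band → 7.65%.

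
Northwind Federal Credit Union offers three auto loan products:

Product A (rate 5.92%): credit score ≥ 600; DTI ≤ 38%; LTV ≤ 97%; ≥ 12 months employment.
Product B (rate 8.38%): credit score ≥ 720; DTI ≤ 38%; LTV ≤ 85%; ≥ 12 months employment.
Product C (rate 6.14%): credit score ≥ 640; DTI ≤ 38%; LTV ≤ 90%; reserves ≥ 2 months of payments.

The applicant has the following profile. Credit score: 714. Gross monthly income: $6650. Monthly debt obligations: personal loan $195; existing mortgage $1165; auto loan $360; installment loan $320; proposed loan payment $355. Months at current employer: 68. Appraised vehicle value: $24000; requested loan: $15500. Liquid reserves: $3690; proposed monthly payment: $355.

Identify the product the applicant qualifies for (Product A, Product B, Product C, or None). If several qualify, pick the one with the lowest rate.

Total debts = (195 + 1,165 + 360 + 320 + 355) = 2,395; DTI = 2,395/6,650 = 36%.
LTV = 15,500/24,000 = 64.6%.
Reserves = 3,690/355 = 10.4 months.
Product A: score 714 ≥ 600; DTI 36% ≤ 38%; LTV 64.6% ≤ 97%; employment 68 ≥ 12 mo → qualifies.
Product B: score 714 < 720; DTI 36% ≤ 38%; LTV 64.6% ≤ 85%; employment 68 ≥ 12 mo → does not qualify.
Product C: score 714 ≥ 640; DTI 36% ≤ 38%; LTV 64.6% ≤ 90%; reserves 10.4 ≥ 2 mo → qualifies.
Qualifying: Product A, Product C. Lowest rate is 5.92% → Product A.

Product A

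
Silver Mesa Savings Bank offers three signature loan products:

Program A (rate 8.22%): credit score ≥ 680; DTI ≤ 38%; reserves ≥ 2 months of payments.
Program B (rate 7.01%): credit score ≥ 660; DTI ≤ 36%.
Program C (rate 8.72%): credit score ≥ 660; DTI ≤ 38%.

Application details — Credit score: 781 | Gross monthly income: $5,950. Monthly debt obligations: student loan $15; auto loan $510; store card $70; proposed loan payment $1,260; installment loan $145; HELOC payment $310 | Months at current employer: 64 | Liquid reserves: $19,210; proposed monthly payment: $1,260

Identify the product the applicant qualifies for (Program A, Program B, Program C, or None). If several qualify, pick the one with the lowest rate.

None

Total debts = (15 + 510 + 70 + 1,260 + 145 + 310) = 2,310; DTI = 2,310/5,950 = 38.8%.
Reserves = 19,210/1,260 = 15.2 months.
Program A: score 781 ≥ 680; DTI 38.8% > 38%; reserves 15.2 ≥ 2 mo → does not qualify.
Program B: score 781 ≥ 660; DTI 38.8% > 36% → does not qualify.
Program C: score 781 ≥ 660; DTI 38.8% > 38% → does not qualify.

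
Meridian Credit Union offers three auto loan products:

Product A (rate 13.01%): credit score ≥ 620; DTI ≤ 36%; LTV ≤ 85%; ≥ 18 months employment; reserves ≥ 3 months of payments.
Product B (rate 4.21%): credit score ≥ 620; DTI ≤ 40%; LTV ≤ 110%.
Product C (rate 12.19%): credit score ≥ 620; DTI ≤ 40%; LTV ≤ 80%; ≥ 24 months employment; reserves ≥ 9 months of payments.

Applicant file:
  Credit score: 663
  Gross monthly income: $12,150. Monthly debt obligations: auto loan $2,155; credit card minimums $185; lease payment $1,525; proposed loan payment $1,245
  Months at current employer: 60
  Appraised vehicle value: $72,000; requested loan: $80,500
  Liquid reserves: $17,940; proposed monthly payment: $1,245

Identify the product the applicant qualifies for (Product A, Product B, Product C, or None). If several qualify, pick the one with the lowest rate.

None

Total debts = (2,155 + 185 + 1,525 + 1,245) = 5,110; DTI = 5,110/12,150 = 42.1%.
LTV = 80,500/72,000 = 111.8%.
Reserves = 17,940/1,245 = 14.4 months.
Product A: score 663 ≥ 620; DTI 42.1% > 36%; LTV 111.8% > 85%; employment 60 ≥ 18 mo; reserves 14.4 ≥ 3 mo → does not qualify.
Product B: score 663 ≥ 620; DTI 42.1% > 40%; LTV 111.8% > 110% → does not qualify.
Product C: score 663 ≥ 620; DTI 42.1% > 40%; LTV 111.8% > 80%; employment 60 ≥ 24 mo; reserves 14.4 ≥ 9 mo → does not qualify.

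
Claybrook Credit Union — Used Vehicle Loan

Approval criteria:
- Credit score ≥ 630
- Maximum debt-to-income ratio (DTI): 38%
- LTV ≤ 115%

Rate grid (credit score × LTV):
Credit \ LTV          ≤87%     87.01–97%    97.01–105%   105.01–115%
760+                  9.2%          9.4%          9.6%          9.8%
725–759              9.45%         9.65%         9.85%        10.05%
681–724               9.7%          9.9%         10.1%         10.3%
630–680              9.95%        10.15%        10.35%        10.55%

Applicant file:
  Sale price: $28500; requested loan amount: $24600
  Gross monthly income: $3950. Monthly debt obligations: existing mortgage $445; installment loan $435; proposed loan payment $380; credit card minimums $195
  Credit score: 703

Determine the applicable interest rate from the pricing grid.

Credit score 703 ≥ 630; Total monthly debts = (445 + 435 + 380 + 195) = 1,455. DTI = 1,455/3,950 = 36.8% ≤ 38%
LTV = 24,600/28,500 = 86.3% ≤ 115%
Row: 703 falls in 681–724. Column: 86.3% falls in ≤87%. Rate = 9.7%.

9.7%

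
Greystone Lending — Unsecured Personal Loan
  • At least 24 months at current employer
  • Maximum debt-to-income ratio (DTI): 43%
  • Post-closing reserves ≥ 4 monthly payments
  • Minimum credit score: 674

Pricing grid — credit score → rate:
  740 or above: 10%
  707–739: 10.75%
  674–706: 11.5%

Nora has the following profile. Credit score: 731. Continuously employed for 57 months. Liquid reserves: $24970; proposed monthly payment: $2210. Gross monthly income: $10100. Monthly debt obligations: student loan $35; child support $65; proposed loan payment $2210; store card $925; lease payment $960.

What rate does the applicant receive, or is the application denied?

Approved at 10.75%

Credit score 731 ≥ 674 (meets minimum)
Reserves = 24,970/2,210 = 11.3 months ≥ 4
Total monthly debts = (35 + 65 + 2,210 + 925 + 960) = 4,195. Debt-to-income = 4,195/10,100 = 41.5% — meets 43% limit
Employment 57 ≥ 24 months
All requirements met. Score 731 falls in the 707–739 tier → 10.75%.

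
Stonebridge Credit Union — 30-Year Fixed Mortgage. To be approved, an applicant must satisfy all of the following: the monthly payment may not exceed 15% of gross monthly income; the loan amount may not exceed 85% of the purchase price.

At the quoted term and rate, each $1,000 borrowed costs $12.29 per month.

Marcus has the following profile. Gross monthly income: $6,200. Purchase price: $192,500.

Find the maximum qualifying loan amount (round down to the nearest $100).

Payment cap: 15% × $6,200 = $930/month.
At $12.29 per $1,000, that supports 930/12.29 × 1,000 ≈ $75,671 → $75,600.
LTV cap: 85% × $192,500 = $163,625 → $163,600.
Binding constraint: payment-to-income.

$75,600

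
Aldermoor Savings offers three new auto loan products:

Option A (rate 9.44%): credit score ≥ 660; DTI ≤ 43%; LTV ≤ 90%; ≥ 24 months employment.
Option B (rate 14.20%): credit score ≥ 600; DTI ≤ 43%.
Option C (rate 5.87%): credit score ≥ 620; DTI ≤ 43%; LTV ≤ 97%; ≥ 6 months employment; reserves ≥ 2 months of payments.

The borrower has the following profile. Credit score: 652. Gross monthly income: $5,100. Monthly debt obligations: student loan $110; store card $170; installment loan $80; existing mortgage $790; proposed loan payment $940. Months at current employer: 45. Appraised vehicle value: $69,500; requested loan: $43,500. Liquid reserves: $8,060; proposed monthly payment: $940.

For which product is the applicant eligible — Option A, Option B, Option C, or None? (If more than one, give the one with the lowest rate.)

Total debts = (110 + 170 + 80 + 790 + 940) = 2,090; DTI = 2,090/5,100 = 41%.
LTV = 43,500/69,500 = 62.6%.
Reserves = 8,060/940 = 8.6 months.
Option A: score 652 < 660; DTI 41% ≤ 43%; LTV 62.6% ≤ 90%; employment 45 ≥ 24 mo → does not qualify.
Option B: score 652 ≥ 600; DTI 41% ≤ 43% → qualifies.
Option C: score 652 ≥ 620; DTI 41% ≤ 43%; LTV 62.6% ≤ 97%; employment 45 ≥ 6 mo; reserves 8.6 ≥ 2 mo → qualifies.
Qualifying: Option B, Option C. Lowest rate is 5.87% → Option C.

Option C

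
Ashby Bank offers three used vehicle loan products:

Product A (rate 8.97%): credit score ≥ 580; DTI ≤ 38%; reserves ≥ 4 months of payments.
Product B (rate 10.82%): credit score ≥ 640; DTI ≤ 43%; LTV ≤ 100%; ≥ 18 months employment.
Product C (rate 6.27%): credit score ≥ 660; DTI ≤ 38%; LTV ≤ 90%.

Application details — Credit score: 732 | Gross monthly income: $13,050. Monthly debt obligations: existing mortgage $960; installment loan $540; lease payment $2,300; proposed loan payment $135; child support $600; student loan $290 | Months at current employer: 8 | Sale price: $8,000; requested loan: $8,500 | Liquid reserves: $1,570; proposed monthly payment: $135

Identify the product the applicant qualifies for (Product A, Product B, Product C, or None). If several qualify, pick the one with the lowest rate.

Total debts = (960 + 540 + 2,300 + 135 + 600 + 290) = 4,825; DTI = 4,825/13,050 = 37%.
LTV = 8,500/8,000 = 106.2%.
Reserves = 1,570/135 = 11.6 months.
Product A: score 732 ≥ 580; DTI 37% ≤ 38%; reserves 11.6 ≥ 4 mo → qualifies.
Product B: score 732 ≥ 640; DTI 37% ≤ 43%; LTV 106.2% > 100%; employment 8 < 18 mo → does not qualify.
Product C: score 732 ≥ 660; DTI 37% ≤ 38%; LTV 106.2% > 90% → does not qualify.

Product A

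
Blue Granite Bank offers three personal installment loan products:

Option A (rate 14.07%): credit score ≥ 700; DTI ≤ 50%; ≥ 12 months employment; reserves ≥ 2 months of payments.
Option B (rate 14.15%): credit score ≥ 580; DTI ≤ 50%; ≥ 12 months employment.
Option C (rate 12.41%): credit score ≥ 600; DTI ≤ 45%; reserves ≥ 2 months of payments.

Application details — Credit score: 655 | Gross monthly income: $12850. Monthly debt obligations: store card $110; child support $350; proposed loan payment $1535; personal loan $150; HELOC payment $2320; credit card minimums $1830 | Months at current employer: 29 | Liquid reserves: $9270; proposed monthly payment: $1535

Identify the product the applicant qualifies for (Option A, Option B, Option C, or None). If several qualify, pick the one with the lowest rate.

Total debts = (110 + 350 + 1,535 + 150 + 2,320 + 1,830) = 6,295; DTI = 6,295/12,850 = 49%.
Reserves = 9,270/1,535 = 6.0 months.
Option A: score 655 < 700; DTI 49% ≤ 50%; employment 29 ≥ 12 mo; reserves 6.0 ≥ 2 mo → does not qualify.
Option B: score 655 ≥ 580; DTI 49% ≤ 50%; employment 29 ≥ 12 mo → qualifies.
Option C: score 655 ≥ 600; DTI 49% > 45%; reserves 6.0 ≥ 2 mo → does not qualify.

Option B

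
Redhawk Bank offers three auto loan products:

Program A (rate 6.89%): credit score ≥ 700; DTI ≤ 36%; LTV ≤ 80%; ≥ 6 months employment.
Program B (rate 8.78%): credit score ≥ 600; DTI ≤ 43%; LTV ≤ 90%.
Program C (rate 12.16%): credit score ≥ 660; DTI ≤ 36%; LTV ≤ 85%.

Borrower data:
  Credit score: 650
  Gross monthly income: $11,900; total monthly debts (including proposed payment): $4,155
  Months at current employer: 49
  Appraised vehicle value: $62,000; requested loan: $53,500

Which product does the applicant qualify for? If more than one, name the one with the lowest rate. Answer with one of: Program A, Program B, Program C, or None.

Program B

DTI = 4,155/11,900 = 34.9%.
LTV = 53,500/62,000 = 86.3%.
Program A: score 650 < 700; DTI 34.9% ≤ 36%; LTV 86.3% > 80%; employment 49 ≥ 6 mo → does not qualify.
Program B: score 650 ≥ 600; DTI 34.9% ≤ 43%; LTV 86.3% ≤ 90% → qualifies.
Program C: score 650 < 660; DTI 34.9% ≤ 36%; LTV 86.3% > 85% → does not qualify.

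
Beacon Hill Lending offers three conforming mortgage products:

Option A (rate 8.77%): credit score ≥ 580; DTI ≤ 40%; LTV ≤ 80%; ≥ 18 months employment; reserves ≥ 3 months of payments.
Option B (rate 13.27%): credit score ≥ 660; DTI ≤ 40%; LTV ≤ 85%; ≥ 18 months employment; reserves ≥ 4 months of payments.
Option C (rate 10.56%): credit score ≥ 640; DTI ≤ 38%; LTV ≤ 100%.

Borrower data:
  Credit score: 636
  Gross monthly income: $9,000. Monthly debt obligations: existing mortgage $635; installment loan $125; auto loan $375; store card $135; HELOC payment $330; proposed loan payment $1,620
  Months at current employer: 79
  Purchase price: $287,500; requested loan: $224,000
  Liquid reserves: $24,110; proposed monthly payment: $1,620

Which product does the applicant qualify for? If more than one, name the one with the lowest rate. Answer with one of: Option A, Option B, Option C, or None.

Total debts = (635 + 125 + 375 + 135 + 330 + 1,620) = 3,220; DTI = 3,220/9,000 = 35.8%.
LTV = 224,000/287,500 = 77.9%.
Reserves = 24,110/1,620 = 14.9 months.
Option A: score 636 ≥ 580; DTI 35.8% ≤ 40%; LTV 77.9% ≤ 80%; employment 79 ≥ 18 mo; reserves 14.9 ≥ 3 mo → qualifies.
Option B: score 636 < 660; DTI 35.8% ≤ 40%; LTV 77.9% ≤ 85%; employment 79 ≥ 18 mo; reserves 14.9 ≥ 4 mo → does not qualify.
Option C: score 636 < 640; DTI 35.8% ≤ 38%; LTV 77.9% ≤ 100% → does not qualify.

Option A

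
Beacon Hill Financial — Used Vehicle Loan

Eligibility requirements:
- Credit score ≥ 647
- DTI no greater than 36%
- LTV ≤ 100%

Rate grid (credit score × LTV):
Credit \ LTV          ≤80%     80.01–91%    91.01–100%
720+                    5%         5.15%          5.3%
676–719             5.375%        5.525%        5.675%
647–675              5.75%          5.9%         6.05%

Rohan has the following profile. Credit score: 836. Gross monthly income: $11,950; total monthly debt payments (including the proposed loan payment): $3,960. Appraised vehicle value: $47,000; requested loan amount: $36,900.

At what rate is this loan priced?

5%

Credit score 836 ≥ 647; DTI: 3,960 ÷ 11,950 = 33.1%, within the 36% cap
LTV: 36,900 ÷ 47,000 = 78.5%, within 100% cap
Credit 836 → row 720+; LTV 78.5% → column ≤80%. Grid cell → 5%.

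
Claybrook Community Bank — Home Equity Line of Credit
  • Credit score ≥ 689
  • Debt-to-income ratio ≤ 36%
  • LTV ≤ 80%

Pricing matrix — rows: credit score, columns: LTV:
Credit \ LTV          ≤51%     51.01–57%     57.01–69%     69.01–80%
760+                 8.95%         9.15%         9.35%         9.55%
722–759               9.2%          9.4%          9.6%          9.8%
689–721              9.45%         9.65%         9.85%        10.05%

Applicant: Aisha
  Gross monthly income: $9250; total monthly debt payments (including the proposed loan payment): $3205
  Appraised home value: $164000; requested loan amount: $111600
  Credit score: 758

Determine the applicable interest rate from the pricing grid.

Credit score 758 ≥ 689; DTI = 3,205/9,250 = 34.6% ≤ 36%
LTV = 111,600/164,000 = 68% ≤ 80%
Credit 758 → row 722–759; LTV 68% → column 57.01–69%. Grid cell → 9.6%.

9.6%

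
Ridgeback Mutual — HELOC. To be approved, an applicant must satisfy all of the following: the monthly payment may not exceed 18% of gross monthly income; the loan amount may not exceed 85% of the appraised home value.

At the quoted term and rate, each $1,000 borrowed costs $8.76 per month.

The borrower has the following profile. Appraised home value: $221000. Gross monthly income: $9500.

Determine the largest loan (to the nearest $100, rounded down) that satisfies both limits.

Payment cap: 18% × $9,500 = $1,710/month.
At $8.76 per $1,000, that supports 1,710/8.76 × 1,000 ≈ $195,205 → $195,200.
LTV cap: 85% × $221,000 = $187,850 → $187,800.
Binding constraint: loan-to-value.

$187,800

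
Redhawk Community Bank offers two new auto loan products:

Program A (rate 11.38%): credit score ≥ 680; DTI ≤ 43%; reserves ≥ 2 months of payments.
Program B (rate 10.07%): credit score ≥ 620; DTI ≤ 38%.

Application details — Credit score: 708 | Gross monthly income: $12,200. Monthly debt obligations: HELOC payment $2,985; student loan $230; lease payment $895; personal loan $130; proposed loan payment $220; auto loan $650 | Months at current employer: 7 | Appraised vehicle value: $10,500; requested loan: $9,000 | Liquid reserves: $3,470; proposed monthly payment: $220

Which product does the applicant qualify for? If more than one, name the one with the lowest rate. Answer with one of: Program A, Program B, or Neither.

Program A

Total debts = (2,985 + 230 + 895 + 130 + 220 + 650) = 5,110; DTI = 5,110/12,200 = 41.9%.
LTV = 9,000/10,500 = 85.7%.
Reserves = 3,470/220 = 15.8 months.
Program A: score 708 ≥ 680; DTI 41.9% ≤ 43%; reserves 15.8 ≥ 2 mo → qualifies.
Program B: score 708 ≥ 620; DTI 41.9% > 38% → does not qualify.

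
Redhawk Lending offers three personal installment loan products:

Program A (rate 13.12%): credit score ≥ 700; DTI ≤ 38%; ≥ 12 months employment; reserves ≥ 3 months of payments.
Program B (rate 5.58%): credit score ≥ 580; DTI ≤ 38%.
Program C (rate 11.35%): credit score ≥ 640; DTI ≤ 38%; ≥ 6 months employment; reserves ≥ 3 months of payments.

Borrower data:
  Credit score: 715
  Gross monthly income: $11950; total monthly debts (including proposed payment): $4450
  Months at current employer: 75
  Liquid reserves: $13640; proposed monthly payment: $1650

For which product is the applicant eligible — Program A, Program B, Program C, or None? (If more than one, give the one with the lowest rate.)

Program B

DTI = 4,450/11,950 = 37.2%.
Reserves = 13,640/1,650 = 8.3 months.
Program A: score 715 ≥ 700; DTI 37.2% ≤ 38%; employment 75 ≥ 12 mo; reserves 8.3 ≥ 3 mo → qualifies.
Program B: score 715 ≥ 580; DTI 37.2% ≤ 38% → qualifies.
Program C: score 715 ≥ 640; DTI 37.2% ≤ 38%; employment 75 ≥ 6 mo; reserves 8.3 ≥ 3 mo → qualifies.
Qualifying: Program A, Program B, Program C. Lowest rate is 5.58% → Program B.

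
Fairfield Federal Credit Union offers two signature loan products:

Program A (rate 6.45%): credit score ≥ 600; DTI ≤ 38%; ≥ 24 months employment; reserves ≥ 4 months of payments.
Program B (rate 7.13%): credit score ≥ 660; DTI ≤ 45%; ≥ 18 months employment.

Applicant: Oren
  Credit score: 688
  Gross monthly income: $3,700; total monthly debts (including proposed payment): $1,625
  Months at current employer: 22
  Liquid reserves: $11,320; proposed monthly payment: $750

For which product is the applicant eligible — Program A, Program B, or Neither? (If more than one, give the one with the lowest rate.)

DTI = 1,625/3,700 = 43.9%.
Reserves = 11,320/750 = 15.1 months.
Program A: score 688 ≥ 600; DTI 43.9% > 38%; employment 22 < 24 mo; reserves 15.1 ≥ 4 mo → does not qualify.
Program B: score 688 ≥ 660; DTI 43.9% ≤ 45%; employment 22 ≥ 18 mo → qualifies.

Program B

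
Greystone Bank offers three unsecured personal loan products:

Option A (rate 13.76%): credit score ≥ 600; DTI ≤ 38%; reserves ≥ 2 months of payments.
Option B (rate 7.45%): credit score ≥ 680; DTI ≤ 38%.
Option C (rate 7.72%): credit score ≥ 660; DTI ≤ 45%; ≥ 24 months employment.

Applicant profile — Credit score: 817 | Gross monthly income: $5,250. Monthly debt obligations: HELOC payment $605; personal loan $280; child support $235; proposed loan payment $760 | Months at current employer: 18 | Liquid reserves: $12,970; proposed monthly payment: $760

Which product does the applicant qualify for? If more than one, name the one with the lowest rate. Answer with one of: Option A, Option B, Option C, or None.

Total debts = (605 + 280 + 235 + 760) = 1,880; DTI = 1,880/5,250 = 35.8%.
Reserves = 12,970/760 = 17.1 months.
Option A: score 817 ≥ 600; DTI 35.8% ≤ 38%; reserves 17.1 ≥ 2 mo → qualifies.
Option B: score 817 ≥ 680; DTI 35.8% ≤ 38% → qualifies.
Option C: score 817 ≥ 660; DTI 35.8% ≤ 45%; employment 18 < 24 mo → does not qualify.
Qualifying: Option A, Option B. Lowest rate is 7.45% → Option B.

Option B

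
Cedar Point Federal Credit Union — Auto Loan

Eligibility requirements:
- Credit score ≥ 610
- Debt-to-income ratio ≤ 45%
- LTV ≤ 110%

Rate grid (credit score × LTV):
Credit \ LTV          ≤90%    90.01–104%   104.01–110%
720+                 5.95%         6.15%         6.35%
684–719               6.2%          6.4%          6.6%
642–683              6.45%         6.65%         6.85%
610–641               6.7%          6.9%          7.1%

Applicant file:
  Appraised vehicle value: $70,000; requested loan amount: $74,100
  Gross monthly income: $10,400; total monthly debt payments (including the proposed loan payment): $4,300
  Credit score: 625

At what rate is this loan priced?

7.1%

Credit score 625 ≥ 610; DTI = 4,300/10,400 = 41.3% ≤ 45%
LTV: 74,100 ÷ 70,000 = 105.9%, within 110% cap
Score 625 is in the 610–641 band; LTV 105.9% is in the 104.01–110% band → 7.1%.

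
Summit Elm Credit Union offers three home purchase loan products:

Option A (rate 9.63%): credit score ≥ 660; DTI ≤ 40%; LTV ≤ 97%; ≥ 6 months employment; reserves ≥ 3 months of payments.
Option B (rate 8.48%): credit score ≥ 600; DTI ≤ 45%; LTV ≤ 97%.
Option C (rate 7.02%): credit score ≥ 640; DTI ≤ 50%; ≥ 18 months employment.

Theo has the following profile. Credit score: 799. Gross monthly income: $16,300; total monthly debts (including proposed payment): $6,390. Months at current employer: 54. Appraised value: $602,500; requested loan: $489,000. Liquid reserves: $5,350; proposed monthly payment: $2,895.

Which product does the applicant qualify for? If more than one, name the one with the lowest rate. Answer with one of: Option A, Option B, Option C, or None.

Option C

DTI = 6,390/16,300 = 39.2%.
LTV = 489,000/602,500 = 81.2%.
Reserves = 5,350/2,895 = 1.8 months.
Option A: score 799 ≥ 660; DTI 39.2% ≤ 40%; LTV 81.2% ≤ 97%; employment 54 ≥ 6 mo; reserves 1.8 < 3 mo → does not qualify.
Option B: score 799 ≥ 600; DTI 39.2% ≤ 45%; LTV 81.2% ≤ 97% → qualifies.
Option C: score 799 ≥ 640; DTI 39.2% ≤ 50%; employment 54 ≥ 18 mo → qualifies.
Qualifying: Option B, Option C. Lowest rate is 7.02% → Option C.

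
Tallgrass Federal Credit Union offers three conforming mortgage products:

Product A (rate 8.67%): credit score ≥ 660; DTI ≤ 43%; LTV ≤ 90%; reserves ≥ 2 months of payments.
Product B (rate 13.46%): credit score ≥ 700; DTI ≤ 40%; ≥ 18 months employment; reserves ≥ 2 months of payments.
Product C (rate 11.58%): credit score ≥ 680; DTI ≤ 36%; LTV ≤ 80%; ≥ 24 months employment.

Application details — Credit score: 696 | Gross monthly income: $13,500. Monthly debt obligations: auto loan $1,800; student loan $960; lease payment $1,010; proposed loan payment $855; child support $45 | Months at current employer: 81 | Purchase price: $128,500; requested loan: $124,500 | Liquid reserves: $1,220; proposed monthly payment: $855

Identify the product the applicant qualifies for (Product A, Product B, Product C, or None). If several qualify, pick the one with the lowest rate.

None

Total debts = (1,800 + 960 + 1,010 + 855 + 45) = 4,670; DTI = 4,670/13,500 = 34.6%.
LTV = 124,500/128,500 = 96.9%.
Reserves = 1,220/855 = 1.4 months.
Product A: score 696 ≥ 660; DTI 34.6% ≤ 43%; LTV 96.9% > 90%; reserves 1.4 < 2 mo → does not qualify.
Product B: score 696 < 700; DTI 34.6% ≤ 40%; employment 81 ≥ 18 mo; reserves 1.4 < 2 mo → does not qualify.
Product C: score 696 ≥ 680; DTI 34.6% ≤ 36%; LTV 96.9% > 80%; employment 81 ≥ 24 mo → does not qualify.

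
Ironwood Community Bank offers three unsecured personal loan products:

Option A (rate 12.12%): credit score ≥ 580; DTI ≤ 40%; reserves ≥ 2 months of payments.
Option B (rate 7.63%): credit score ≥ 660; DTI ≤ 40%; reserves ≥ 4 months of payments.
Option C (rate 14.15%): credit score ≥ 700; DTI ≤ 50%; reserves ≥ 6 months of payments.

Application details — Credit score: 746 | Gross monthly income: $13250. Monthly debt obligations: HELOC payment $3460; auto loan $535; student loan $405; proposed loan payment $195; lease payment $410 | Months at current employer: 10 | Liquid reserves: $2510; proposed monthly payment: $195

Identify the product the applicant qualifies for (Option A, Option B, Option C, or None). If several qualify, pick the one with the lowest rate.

Option B

Total debts = (3,460 + 535 + 405 + 195 + 410) = 5,005; DTI = 5,005/13,250 = 37.8%.
Reserves = 2,510/195 = 12.9 months.
Option A: score 746 ≥ 580; DTI 37.8% ≤ 40%; reserves 12.9 ≥ 2 mo → qualifies.
Option B: score 746 ≥ 660; DTI 37.8% ≤ 40%; reserves 12.9 ≥ 4 mo → qualifies.
Option C: score 746 ≥ 700; DTI 37.8% ≤ 50%; reserves 12.9 ≥ 6 mo → qualifies.
Qualifying: Option A, Option B, Option C. Lowest rate is 7.63% → Option B.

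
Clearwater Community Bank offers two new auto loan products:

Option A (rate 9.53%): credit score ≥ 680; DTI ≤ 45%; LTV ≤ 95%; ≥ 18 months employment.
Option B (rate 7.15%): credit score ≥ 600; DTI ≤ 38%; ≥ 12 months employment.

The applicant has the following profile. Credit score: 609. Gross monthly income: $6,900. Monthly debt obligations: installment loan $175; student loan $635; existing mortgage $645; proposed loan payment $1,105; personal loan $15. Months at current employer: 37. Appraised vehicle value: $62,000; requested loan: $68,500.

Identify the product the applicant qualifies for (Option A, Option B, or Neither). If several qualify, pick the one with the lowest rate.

Option B

Total debts = (175 + 635 + 645 + 1,105 + 15) = 2,575; DTI = 2,575/6,900 = 37.3%.
LTV = 68,500/62,000 = 110.5%.
Option A: score 609 < 680; DTI 37.3% ≤ 45%; LTV 110.5% > 95%; employment 37 ≥ 18 mo → does not qualify.
Option B: score 609 ≥ 600; DTI 37.3% ≤ 38%; employment 37 ≥ 12 mo → qualifies.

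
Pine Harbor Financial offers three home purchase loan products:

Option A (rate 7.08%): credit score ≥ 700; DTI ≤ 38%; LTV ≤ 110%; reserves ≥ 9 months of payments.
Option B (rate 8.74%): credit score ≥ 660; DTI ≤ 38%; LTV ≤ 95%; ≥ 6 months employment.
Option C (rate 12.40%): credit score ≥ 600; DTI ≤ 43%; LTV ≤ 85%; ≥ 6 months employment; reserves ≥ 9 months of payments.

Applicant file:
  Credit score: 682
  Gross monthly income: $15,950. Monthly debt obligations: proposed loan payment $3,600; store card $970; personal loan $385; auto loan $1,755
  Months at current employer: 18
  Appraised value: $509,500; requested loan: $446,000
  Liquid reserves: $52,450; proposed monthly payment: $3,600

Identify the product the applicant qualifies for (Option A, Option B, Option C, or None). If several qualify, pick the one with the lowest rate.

Total debts = (3,600 + 970 + 385 + 1,755) = 6,710; DTI = 6,710/15,950 = 42.1%.
LTV = 446,000/509,500 = 87.5%.
Reserves = 52,450/3,600 = 14.6 months.
Option A: score 682 < 700; DTI 42.1% > 38%; LTV 87.5% ≤ 110%; reserves 14.6 ≥ 9 mo → does not qualify.
Option B: score 682 ≥ 660; DTI 42.1% > 38%; LTV 87.5% ≤ 95%; employment 18 ≥ 6 mo → does not qualify.
Option C: score 682 ≥ 600; DTI 42.1% ≤ 43%; LTV 87.5% > 85%; employment 18 ≥ 6 mo; reserves 14.6 ≥ 9 mo → does not qualify.

None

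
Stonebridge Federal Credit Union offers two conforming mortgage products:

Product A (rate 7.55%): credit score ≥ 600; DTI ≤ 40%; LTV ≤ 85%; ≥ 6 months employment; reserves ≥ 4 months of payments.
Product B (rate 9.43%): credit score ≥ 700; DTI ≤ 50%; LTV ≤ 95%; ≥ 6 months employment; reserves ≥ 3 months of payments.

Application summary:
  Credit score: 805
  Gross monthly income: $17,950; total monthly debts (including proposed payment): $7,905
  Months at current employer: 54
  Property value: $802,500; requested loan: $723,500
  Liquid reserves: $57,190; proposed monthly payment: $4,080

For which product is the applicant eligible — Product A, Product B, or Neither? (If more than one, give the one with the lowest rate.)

DTI = 7,905/17,950 = 44%.
LTV = 723,500/802,500 = 90.2%.
Reserves = 57,190/4,080 = 14.0 months.
Product A: score 805 ≥ 600; DTI 44% > 40%; LTV 90.2% > 85%; employment 54 ≥ 6 mo; reserves 14.0 ≥ 4 mo → does not qualify.
Product B: score 805 ≥ 700; DTI 44% ≤ 50%; LTV 90.2% ≤ 95%; employment 54 ≥ 6 mo; reserves 14.0 ≥ 3 mo → qualifies.

Product B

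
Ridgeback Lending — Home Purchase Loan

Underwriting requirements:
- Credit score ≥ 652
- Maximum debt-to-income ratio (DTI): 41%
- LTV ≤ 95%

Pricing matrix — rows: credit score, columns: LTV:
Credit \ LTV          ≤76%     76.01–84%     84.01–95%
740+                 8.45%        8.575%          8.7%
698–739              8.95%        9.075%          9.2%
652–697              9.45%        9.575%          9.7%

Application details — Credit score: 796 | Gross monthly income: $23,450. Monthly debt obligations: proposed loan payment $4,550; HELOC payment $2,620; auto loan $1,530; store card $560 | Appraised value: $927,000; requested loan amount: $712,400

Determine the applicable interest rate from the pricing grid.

Credit score 796 ≥ 652; Total monthly debts = (4,550 + 2,620 + 1,530 + 560) = 9,260. Debt-to-income = 9,260/23,450 = 39.5% — meets 41% limit
Loan-to-value = 712,400/927,000 = 76.9% — pass (95% max)
Score 796 is in the 740+ band; LTV 76.9% is in the 76.01–84% band → 8.575%.

8.575%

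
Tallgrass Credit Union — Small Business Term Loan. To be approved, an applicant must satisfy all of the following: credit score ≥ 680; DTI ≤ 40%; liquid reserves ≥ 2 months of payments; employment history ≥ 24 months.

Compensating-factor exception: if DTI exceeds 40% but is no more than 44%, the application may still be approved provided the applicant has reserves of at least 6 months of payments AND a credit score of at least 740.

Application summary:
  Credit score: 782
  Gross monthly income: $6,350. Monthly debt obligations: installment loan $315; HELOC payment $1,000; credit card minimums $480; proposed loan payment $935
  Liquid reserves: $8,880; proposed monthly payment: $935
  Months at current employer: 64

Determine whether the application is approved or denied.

Approved

Credit score 782 ≥ 680 (meets base)
Total debts = (315 + 1,000 + 480 + 935) = 2,730. DTI = 2,730/6,350 = 43% > 40% — standard DTI limit exceeded.
Reserves = 8,880/935 = 9.5 months ≥ 2
Employment 64 ≥ 24 months
43% falls in the override range (40%–44%), so the compensating-factor test applies.
Reserves 9.5 ≥ 6 months; credit score 782 ≥ 740.
Both compensating conditions met → exception applies.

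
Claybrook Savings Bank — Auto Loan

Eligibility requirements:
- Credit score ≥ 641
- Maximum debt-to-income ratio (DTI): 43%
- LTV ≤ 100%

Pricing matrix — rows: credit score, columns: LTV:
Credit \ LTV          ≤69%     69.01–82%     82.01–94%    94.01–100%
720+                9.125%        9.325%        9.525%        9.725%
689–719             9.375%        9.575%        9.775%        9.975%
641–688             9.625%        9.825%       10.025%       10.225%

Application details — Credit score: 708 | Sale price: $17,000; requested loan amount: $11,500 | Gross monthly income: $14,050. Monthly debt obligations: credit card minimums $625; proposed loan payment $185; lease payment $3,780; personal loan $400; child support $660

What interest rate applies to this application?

Credit score 708 ≥ 641; Total monthly debts = (625 + 185 + 3,780 + 400 + 660) = 5,650. Debt-to-income = 5,650/14,050 = 40.2% — meets 43% limit
LTV = 11,500/17,000 = 67.6% ≤ 100%
Score 708 is in the 689–719 band; LTV 67.6% is in the ≤69% band → 9.375%.

9.375%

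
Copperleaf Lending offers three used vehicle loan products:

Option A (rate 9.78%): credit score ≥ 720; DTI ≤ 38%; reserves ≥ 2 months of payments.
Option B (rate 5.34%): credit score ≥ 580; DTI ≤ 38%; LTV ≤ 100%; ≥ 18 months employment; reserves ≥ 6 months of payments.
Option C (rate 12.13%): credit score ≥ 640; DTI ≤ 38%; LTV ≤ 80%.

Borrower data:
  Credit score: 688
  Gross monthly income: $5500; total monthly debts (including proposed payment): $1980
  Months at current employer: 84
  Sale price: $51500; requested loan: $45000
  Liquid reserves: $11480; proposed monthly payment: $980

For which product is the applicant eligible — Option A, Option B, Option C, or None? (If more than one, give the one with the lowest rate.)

Option B

DTI = 1,980/5,500 = 36%.
LTV = 45,000/51,500 = 87.4%.
Reserves = 11,480/980 = 11.7 months.
Option A: score 688 < 720; DTI 36% ≤ 38%; reserves 11.7 ≥ 2 mo → does not qualify.
Option B: score 688 ≥ 580; DTI 36% ≤ 38%; LTV 87.4% ≤ 100%; employment 84 ≥ 18 mo; reserves 11.7 ≥ 6 mo → qualifies.
Option C: score 688 ≥ 640; DTI 36% ≤ 38%; LTV 87.4% > 80% → does not qualify.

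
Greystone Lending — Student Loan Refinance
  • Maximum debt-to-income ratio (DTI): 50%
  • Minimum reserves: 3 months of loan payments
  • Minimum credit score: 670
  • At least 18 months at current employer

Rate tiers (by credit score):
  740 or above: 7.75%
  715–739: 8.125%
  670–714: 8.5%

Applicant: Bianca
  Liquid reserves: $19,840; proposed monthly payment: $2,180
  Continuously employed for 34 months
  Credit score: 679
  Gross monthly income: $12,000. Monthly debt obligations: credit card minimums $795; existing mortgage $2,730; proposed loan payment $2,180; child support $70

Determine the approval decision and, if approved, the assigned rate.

Approved at 8.5%

Credit score 679 ≥ 670 (meets minimum)
Total monthly debts = (795 + 2,730 + 2,180 + 70) = 5,775. DTI = 5,775/12,000 = 48.1% ≤ 50%
Employment 34 ≥ 18 months
Reserves: 19,840 ÷ 2,180 = 9.1 months (meets 3-month minimum)
All requirements met. Score 679 falls in the 670–714 tier → 8.5%.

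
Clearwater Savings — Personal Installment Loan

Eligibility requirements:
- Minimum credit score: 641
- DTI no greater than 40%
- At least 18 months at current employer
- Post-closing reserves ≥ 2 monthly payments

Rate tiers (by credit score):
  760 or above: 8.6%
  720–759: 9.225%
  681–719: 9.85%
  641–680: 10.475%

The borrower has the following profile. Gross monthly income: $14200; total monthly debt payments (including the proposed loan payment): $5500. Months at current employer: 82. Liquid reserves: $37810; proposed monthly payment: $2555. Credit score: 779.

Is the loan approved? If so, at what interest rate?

Approved at 8.6%

Credit score 779 ≥ 641 (meets minimum)
Reserves = 37,810/2,555 = 14.8 months ≥ 2
DTI = 5,500/14,200 = 38.7% ≤ 40%
Employment 82 ≥ 18 months
All requirements met. Score 779 falls in the 760 or above tier → 8.6%.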